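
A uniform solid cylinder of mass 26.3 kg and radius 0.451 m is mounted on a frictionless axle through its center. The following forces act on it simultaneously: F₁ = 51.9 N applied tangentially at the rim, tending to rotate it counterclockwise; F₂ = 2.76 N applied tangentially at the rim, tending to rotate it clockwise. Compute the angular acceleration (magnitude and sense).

I = ½MR² = (1/2)(26.3)(0.451)² = 2.675 kg·m².
Taking counterclockwise as positive: τ₁ = +(51.9)(0.451) = +23.41 N·m; τ₂ = −(2.76)(0.451) = −1.245 N·m.
Net torque τ = 22.16 N·m.
α = τ/I = 22.16/2.675 = 8.286 rad/s².

α ≈ 8.29 rad/s², counterclockwise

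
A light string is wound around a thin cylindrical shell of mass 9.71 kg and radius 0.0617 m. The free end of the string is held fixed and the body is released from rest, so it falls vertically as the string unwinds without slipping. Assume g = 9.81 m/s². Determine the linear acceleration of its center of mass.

a ≈ 4.91 m/s²

Translation: Mg − T = Ma. Rotation about the center: TR = Iα with I = MR².
With a = αR: T = (I/R²)a = M a, so Mg = (1 + 1.000)Ma.
a = g/(1 + 1.000) = 9.81/2.000 = 4.905 m/s².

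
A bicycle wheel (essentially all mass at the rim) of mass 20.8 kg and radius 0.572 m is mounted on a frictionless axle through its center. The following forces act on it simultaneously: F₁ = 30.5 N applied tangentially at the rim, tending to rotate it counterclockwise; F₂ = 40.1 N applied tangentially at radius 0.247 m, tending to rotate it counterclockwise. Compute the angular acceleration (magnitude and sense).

I = MR² = (20.8)(0.572)² = 6.805 kg·m².
Taking counterclockwise as positive: τ₁ = +(30.5)(0.572) = +17.45 N·m; τ₂ = +(40.1)(0.247) = +9.905 N·m.
Net torque τ = 27.35 N·m.
α = τ/I = 27.35/6.805 = 4.019 rad/s².

α ≈ 4.02 rad/s², counterclockwise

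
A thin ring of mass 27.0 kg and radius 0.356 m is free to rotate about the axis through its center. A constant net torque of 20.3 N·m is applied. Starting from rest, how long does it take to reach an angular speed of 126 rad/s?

I = MR² = (27.0)(0.356)² = 3.422 kg·m².
α = τ/I = 20.3/3.422 = 5.932 rad/s².
ω = αt ⇒ t = ω/α = 126/5.932 = 21.24 s.

t ≈ 21.2 s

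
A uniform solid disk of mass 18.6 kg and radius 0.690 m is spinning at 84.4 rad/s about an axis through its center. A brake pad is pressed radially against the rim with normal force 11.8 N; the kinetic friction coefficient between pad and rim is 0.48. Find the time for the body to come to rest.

t ≈ 95.6 s

I = ½MR² = (1/2)(18.6)(0.690)² = 4.428 kg·m².
Friction force f = μN = (0.48)(11.8) = 5.664 N at the rim; torque magnitude τ = fR = 3.908 N·m, opposing ω.
|α| = τ/I = 3.908/4.428 = 0.8827 rad/s² (deceleration).
0 = ω₀ − |α|t ⇒ t = ω₀/|α| = 84.4/0.8827 = 95.62 s.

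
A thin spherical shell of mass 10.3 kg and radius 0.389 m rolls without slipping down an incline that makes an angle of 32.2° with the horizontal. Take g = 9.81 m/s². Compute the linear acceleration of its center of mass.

Translation along the incline: Mg sinθ − f = Ma.
Rotation about the center: fR = Iα with I = (2/3)MR². No-slip gives a = αR, so f = (I/R²)a = (2/3)M a.
Substituting: Mg sinθ = (1 + 0.6667)Ma, so a = g sinθ/(1 + 0.6667) = (9.81) sin 32.2° / 1.667 = 3.137 m/s².

a ≈ 3.14 m/s²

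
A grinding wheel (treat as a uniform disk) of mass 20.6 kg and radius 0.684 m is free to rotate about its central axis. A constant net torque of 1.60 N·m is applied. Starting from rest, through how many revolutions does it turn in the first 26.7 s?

≈ 18.8 revolutions

I = ½MR² = (1/2)(20.6)(0.684)² = 4.819 kg·m².
α = τ/I = 1.60/4.819 = 0.3320 rad/s².
θ = ½αt² = ½(0.3320)(26.7)² = 118.3 rad.
Revolutions = θ/(2π) = 18.84.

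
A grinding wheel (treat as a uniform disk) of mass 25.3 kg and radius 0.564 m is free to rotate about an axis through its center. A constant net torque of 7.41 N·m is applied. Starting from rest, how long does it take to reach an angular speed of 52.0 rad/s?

I = ½MR² = (1/2)(25.3)(0.564)² = 4.024 kg·m².
α = τ/I = 7.41/4.024 = 1.841 rad/s².
ω = αt ⇒ t = ω/α = 52.0/1.841 = 28.24 s.

t ≈ 28.2 s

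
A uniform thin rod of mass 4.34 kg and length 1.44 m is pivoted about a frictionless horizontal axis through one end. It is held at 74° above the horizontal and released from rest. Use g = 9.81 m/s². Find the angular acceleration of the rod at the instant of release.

α ≈ 2.82 rad/s²

About the pivot, I = (1/3)ML² = (1/3)(4.34)(1.44)² = 3.000 kg·m².
The weight acts at the center, a distance L/2 = 0.7200 m from the pivot; τ = Mg(L/2) cos 74° = 8.449 N·m.
α = τ/I = 8.449/3.000 = 2.817 rad/s².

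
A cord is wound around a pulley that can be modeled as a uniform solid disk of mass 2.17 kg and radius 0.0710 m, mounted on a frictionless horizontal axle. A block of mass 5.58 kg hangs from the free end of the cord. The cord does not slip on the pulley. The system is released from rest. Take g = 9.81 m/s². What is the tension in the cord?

T ≈ 8.91 N

I = ½MR² = (1/2)(2.17)(0.0710)² = 0.005469 kg·m².
Block: mg − T = ma. Pulley: TR = Iα. No-slip: a = αR, so T = (I/R²)a = 1.085·a.
Then mg = (m + 1.085)a, so a = (5.58)(9.81)/(5.58 + 1.085) = 8.213 m/s².
T = 1.085·a = 8.911 N.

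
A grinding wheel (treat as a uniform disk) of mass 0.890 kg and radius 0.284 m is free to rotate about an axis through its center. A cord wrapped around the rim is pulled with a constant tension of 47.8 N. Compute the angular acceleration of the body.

α ≈ 378 rad/s²

I = ½MR² = (1/2)(0.890)(0.284)² = 0.03589 kg·m².
τ = F R = (47.8)(0.284) = 13.58 N·m.
From τ = Iα: α = 13.58/0.03589 = 378.2 rad/s².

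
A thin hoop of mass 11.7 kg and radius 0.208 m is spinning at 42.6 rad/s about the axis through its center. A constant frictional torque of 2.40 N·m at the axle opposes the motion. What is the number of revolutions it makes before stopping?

≈ 30.5 revolutions

I = MR² = (11.7)(0.208)² = 0.5062 kg·m².
The net torque has magnitude 2.40 N·m, opposing ω.
|α| = τ/I = 2.400/0.5062 = 4.741 rad/s² (deceleration).
ω² = ω₀² − 2|α|θ with ω = 0 ⇒ θ = ω₀²/(2|α|) = 191.4 rad = 30.46 rev.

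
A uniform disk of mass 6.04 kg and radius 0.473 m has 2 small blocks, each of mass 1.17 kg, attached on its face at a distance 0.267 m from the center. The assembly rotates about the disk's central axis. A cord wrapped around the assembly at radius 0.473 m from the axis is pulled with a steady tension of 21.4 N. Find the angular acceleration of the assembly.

α ≈ 12.0 rad/s²

I_disk = ½MR² = ½(6.04)(0.473)² = 0.6757 kg·m².
I_blocks = 2·m·r² = 2(1.17)(0.267)² = 0.1668 kg·m².
Total I = 0.8425 kg·m².
τ = F r = (21.4)(0.473) = 10.12 N·m.
α = τ/I = 10.12/0.8425 = 12.01 rad/s².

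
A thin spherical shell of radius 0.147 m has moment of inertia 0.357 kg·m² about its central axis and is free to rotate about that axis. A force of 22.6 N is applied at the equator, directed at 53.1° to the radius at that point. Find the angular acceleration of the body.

α ≈ 7.44 rad/s²

Only the tangential component produces torque: τ = F R sinθ = (22.6)(0.147) sin 53.1° = 2.657 N·m.
Newton's second law for rotation, τ = Iα, gives α = τ/I = 2.657/0.3570 = 7.442 rad/s².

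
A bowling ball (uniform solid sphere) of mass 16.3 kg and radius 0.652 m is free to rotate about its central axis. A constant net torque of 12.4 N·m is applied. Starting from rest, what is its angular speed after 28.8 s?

ω ≈ 129 rad/s

I = (2/5)MR² = (2/5)(16.3)(0.652)² = 2.772 kg·m².
α = τ/I = 12.4/2.772 = 4.474 rad/s².
ω = ω₀ + αt = 0 + (4.474)(28.8) = 128.8 rad/s.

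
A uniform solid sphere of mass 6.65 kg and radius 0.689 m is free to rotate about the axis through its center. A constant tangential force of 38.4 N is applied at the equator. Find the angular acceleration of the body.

α ≈ 21.0 rad/s²

I = (2/5)MR² = (2/5)(6.65)(0.689)² = 1.263 kg·m².
τ = F R = (38.4)(0.689) = 26.46 N·m.
Newton's second law for rotation, τ = Iα, gives α = τ/I = 26.46/1.263 = 20.95 rad/s².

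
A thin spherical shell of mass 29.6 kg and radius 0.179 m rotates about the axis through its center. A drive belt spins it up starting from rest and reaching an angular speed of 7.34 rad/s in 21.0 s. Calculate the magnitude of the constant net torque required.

I = (2/3)MR² = (2/3)(29.6)(0.179)² = 0.6323 kg·m².
α = Δω/Δt = (7.34 − 0)/21.0 = 0.3495 rad/s².
τ = Iα = (0.6323)(0.3495) = 0.2210 N·m.

τ ≈ 0.221 N·m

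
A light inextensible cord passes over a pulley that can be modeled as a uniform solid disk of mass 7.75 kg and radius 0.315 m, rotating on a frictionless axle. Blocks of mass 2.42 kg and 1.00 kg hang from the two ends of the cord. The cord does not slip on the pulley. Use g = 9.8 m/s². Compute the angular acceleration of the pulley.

α ≈ 6.06 rad/s²

I = ½MR² = (1/2)(7.75)(0.315)² = 0.3845 kg·m².
Heavier block: m₁g − T₁ = m₁a. Lighter block: T₂ − m₂g = m₂a.
Pulley: (T₁ − T₂)R = Iα = I(a/R), so T₁ − T₂ = (I/R²)a = (1/2)M_p a = 3.875·a.
Adding the three: (m₁ − m₂)g = (m₁ + m₂ + 3.875)a, so a = (2.42 − 1.00)(9.8)/(2.42 + 1.00 + 3.875) = 1.908 m/s².
α = a/R = 1.908/0.315 = 6.056 rad/s².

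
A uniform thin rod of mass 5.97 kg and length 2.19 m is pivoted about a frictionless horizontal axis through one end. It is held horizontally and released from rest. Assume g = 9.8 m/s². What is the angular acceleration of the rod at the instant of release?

α ≈ 6.71 rad/s²

About the pivot, I = (1/3)ML² = (1/3)(5.97)(2.19)² = 9.544 kg·m².
The weight acts at the center, a distance L/2 = 1.095 m from the pivot; τ = Mg(L/2) = 64.06 N·m.
α = τ/I = 64.06/9.544 = 6.712 rad/s².
(Equivalently α = (3g/(2L)) = 6.712 rad/s².)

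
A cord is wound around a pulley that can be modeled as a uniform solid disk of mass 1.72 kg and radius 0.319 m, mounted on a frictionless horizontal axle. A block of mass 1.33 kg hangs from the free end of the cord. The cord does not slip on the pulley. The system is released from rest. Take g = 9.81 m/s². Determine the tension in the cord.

T ≈ 5.12 N

I = ½MR² = (1/2)(1.72)(0.319)² = 0.08751 kg·m².
Block: mg − T = ma. Pulley: TR = Iα. No-slip: a = αR, so T = (I/R²)a = 0.8600·a.
Then mg = (m + 0.8600)a, so a = (1.33)(9.81)/(1.33 + 0.8600) = 5.958 m/s².
T = 0.8600·a = 5.124 N.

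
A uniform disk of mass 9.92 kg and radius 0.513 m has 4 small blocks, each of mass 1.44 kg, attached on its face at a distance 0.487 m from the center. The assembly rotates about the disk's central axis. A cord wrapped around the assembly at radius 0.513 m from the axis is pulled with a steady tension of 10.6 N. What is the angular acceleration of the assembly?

α ≈ 2.04 rad/s²

I_disk = ½MR² = ½(9.92)(0.513)² = 1.305 kg·m².
I_blocks = 4·m·r² = 4(1.44)(0.487)² = 1.366 kg·m².
Total I = 2.671 kg·m².
τ = F r = (10.6)(0.513) = 5.438 N·m.
α = τ/I = 5.438/2.671 = 2.036 rad/s².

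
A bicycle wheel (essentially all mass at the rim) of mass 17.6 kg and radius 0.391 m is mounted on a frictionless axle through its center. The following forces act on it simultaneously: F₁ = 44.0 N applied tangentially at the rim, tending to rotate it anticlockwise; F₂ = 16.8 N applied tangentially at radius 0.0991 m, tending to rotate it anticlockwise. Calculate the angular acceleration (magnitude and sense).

I = MR² = (17.6)(0.391)² = 2.691 kg·m².
Taking anticlockwise as positive: τ₁ = +(44.0)(0.391) = +17.20 N·m; τ₂ = +(16.8)(0.0991) = +1.665 N·m.
Net torque τ = 18.87 N·m.
α = τ/I = 18.87/2.691 = 7.013 rad/s².

α ≈ 7.01 rad/s², anticlockwise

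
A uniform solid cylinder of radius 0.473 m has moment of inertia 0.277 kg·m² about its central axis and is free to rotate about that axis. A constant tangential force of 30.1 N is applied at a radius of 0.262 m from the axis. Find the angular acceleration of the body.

α ≈ 28.5 rad/s²

τ = F·r = (30.1)(0.262) = 7.886 N·m.
Newton's second law for rotation, τ = Iα, gives α = τ/I = 7.886/0.2770 = 28.47 rad/s².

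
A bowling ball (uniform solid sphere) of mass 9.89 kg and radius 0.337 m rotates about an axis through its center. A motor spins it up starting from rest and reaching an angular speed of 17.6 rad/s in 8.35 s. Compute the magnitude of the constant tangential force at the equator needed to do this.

F ≈ 2.81 N

I = (2/5)MR² = (2/5)(9.89)(0.337)² = 0.4493 kg·m².
α = Δω/Δt = (17.6 − 0)/8.35 = 2.108 rad/s².
The required torque is τ = Iα = (0.4493)(2.108) = 0.9470 N·m.
A tangential force at the equator gives τ = FR, so F = τ/R = 0.9470/0.337 = 2.810 N.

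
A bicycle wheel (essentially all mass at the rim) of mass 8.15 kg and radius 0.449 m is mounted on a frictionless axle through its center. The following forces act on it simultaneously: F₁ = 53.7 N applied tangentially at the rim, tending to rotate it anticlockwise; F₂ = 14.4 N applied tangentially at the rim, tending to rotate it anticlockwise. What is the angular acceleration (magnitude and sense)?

α ≈ 18.6 rad/s², anticlockwise

I = MR² = (8.15)(0.449)² = 1.643 kg·m².
Taking anticlockwise as positive: τ₁ = +(53.7)(0.449) = +24.11 N·m; τ₂ = +(14.4)(0.449) = +6.466 N·m.
Net torque τ = 30.58 N·m.
α = τ/I = 30.58/1.643 = 18.61 rad/s².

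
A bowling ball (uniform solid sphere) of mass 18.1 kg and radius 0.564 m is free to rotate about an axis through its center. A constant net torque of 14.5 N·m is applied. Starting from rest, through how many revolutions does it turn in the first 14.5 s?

I = (2/5)MR² = (2/5)(18.1)(0.564)² = 2.303 kg·m².
α = τ/I = 14.5/2.303 = 6.296 rad/s².
θ = ½αt² = ½(6.296)(14.5)² = 661.9 rad.
Revolutions = θ/(2π) = 105.3.

≈ 105 revolutions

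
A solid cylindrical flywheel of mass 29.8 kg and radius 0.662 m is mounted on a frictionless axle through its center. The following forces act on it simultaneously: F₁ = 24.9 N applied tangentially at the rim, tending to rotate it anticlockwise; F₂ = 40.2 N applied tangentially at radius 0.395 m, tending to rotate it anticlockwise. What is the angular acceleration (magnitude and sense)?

I = ½MR² = (1/2)(29.8)(0.662)² = 6.530 kg·m².
Taking anticlockwise as positive: τ₁ = +(24.9)(0.662) = +16.48 N·m; τ₂ = +(40.2)(0.395) = +15.88 N·m.
Net torque τ = 32.36 N·m.
α = τ/I = 32.36/6.530 = 4.956 rad/s².

α ≈ 4.96 rad/s², anticlockwise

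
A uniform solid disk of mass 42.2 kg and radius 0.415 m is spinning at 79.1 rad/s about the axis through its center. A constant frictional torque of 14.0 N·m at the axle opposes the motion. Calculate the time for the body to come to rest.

I = ½MR² = (1/2)(42.2)(0.415)² = 3.634 kg·m².
The net torque has magnitude 14.0 N·m, opposing ω.
|α| = τ/I = 14.00/3.634 = 3.853 rad/s² (deceleration).
0 = ω₀ − |α|t ⇒ t = ω₀/|α| = 79.1/3.853 = 20.53 s.

t ≈ 20.5 s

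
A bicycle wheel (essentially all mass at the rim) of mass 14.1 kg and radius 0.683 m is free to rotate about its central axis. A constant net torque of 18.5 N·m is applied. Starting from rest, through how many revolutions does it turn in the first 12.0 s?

≈ 32.2 revolutions

I = MR² = (14.1)(0.683)² = 6.577 kg·m².
α = τ/I = 18.5/6.577 = 2.813 rad/s².
θ = ½αt² = ½(2.813)(12.0)² = 202.5 rad.
Revolutions = θ/(2π) = 32.23.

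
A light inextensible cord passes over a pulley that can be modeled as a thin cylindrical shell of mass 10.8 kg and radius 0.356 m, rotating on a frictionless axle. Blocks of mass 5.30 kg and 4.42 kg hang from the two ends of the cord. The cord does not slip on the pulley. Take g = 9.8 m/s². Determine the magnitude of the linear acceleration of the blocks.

I = MR² = (10.8)(0.356)² = 1.369 kg·m².
Heavier block: m₁g − T₁ = m₁a. Lighter block: T₂ − m₂g = m₂a.
Pulley: (T₁ − T₂)R = Iα = I(a/R), so T₁ − T₂ = (I/R²)a = 1·M_p a = 10.80·a.
Adding the three: (m₁ − m₂)g = (m₁ + m₂ + 10.80)a, so a = (5.30 − 4.42)(9.8)/(5.30 + 4.42 + 10.80) = 0.4203 m/s².

a ≈ 0.420 m/s²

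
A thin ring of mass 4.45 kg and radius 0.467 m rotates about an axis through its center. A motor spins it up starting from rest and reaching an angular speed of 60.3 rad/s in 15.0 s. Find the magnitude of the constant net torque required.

τ ≈ 3.90 N·m

I = MR² = (4.45)(0.467)² = 0.9705 kg·m².
α = Δω/Δt = (60.3 − 0)/15.0 = 4.020 rad/s².
τ = Iα = (0.9705)(4.020) = 3.901 N·m.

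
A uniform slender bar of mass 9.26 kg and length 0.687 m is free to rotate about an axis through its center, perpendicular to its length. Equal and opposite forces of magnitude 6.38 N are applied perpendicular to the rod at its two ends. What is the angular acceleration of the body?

α ≈ 12.0 rad/s²

I = (1/12)ML² = (1/12)(9.26)(0.687)² = 0.3642 kg·m².
The couple gives τ = F·(L/2) + F·(L/2) = F L = (6.38)(0.687) = 4.383 N·m.
Newton's second law for rotation, τ = Iα, gives α = τ/I = 4.383/0.3642 = 12.03 rad/s².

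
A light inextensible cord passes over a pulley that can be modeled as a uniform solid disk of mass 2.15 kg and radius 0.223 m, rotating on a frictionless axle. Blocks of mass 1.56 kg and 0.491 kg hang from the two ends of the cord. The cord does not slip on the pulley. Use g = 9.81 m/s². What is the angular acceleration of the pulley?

I = ½MR² = (1/2)(2.15)(0.223)² = 0.05346 kg·m².
Heavier block: m₁g − T₁ = m₁a. Lighter block: T₂ − m₂g = m₂a.
Pulley: (T₁ − T₂)R = Iα = I(a/R), so T₁ − T₂ = (I/R²)a = (1/2)M_p a = 1.075·a.
Adding the three: (m₁ − m₂)g = (m₁ + m₂ + 1.075)a, so a = (1.56 − 0.491)(9.81)/(1.56 + 0.491 + 1.075) = 3.355 m/s².
α = a/R = 3.355/0.223 = 15.04 rad/s².

α ≈ 15.0 rad/s²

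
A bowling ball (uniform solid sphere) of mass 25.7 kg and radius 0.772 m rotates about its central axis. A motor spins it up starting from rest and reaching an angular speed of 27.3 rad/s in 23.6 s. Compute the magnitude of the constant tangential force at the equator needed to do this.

I = (2/5)MR² = (2/5)(25.7)(0.772)² = 6.127 kg·m².
α = Δω/Δt = (27.3 − 0)/23.6 = 1.157 rad/s².
The required torque is τ = Iα = (6.127)(1.157) = 7.087 N·m.
A tangential force at the equator gives τ = FR, so F = τ/R = 7.087/0.772 = 9.180 N.

F ≈ 9.18 N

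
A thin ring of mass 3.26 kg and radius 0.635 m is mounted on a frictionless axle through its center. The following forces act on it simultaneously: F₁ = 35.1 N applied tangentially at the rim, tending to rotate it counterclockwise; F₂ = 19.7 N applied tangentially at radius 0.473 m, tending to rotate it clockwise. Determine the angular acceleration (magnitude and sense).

α ≈ 9.87 rad/s², counterclockwise

I = MR² = (3.26)(0.635)² = 1.315 kg·m².
Taking counterclockwise as positive: τ₁ = +(35.1)(0.635) = +22.29 N·m; τ₂ = −(19.7)(0.473) = −9.318 N·m.
Net torque τ = 12.97 N·m.
α = τ/I = 12.97/1.315 = 9.867 rad/s².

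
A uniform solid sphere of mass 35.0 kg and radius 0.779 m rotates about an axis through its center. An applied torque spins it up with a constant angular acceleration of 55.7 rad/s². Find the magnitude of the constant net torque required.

I = (2/5)MR² = (2/5)(35.0)(0.779)² = 8.496 kg·m².
τ = Iα = (8.496)(55.70) = 473.2 N·m.

τ ≈ 473 N·m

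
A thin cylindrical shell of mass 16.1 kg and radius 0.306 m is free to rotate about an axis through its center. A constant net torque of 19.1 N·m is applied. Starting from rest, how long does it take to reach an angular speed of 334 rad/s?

t ≈ 26.4 s

I = MR² = (16.1)(0.306)² = 1.508 kg·m².
α = τ/I = 19.1/1.508 = 12.67 rad/s².
ω = αt ⇒ t = ω/α = 334/12.67 = 26.36 s.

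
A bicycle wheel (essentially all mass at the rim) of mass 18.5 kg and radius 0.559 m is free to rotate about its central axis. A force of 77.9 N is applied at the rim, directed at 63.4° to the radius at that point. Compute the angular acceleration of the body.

α ≈ 6.74 rad/s²

I = MR² = (18.5)(0.559)² = 5.781 kg·m².
Only the tangential component produces torque: τ = F R sinθ = (77.9)(0.559) sin 63.4° = 38.94 N·m.
From τ = Iα: α = 38.94/5.781 = 6.735 rad/s².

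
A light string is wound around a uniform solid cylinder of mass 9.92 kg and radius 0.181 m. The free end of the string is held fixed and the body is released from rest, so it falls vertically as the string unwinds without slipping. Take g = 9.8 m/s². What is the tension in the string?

T ≈ 32.4 N

Translation: Mg − T = Ma. Rotation about the center: TR = Iα with I = ½MR².
With a = αR: T = (I/R²)a = (1/2)M a, so Mg = (1 + 0.5000)Ma.
a = g/(1 + 0.5000) = 9.8/1.500 = 6.533 m/s².
T = 0.5000·M·a = (0.5000)(9.92)(6.533) = 32.41 N.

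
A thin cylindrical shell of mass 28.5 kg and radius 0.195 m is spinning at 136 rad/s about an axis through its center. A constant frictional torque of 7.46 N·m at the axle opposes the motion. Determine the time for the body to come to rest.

t ≈ 19.8 s

I = MR² = (28.5)(0.195)² = 1.084 kg·m².
The net torque has magnitude 7.46 N·m, opposing ω.
|α| = τ/I = 7.460/1.084 = 6.884 rad/s² (deceleration).
0 = ω₀ − |α|t ⇒ t = ω₀/|α| = 136/6.884 = 19.76 s.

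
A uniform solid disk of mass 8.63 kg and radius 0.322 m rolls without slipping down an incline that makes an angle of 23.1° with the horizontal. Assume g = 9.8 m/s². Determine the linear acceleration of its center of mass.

a ≈ 2.56 m/s²

Translation along the incline: Mg sinθ − f = Ma.
Rotation about the center: fR = Iα with I = ½MR². No-slip gives a = αR, so f = (I/R²)a = (1/2)M a.
Substituting: Mg sinθ = (1 + 0.5000)Ma, so a = g sinθ/(1 + 0.5000) = (9.8) sin 23.1° / 1.500 = 2.563 m/s².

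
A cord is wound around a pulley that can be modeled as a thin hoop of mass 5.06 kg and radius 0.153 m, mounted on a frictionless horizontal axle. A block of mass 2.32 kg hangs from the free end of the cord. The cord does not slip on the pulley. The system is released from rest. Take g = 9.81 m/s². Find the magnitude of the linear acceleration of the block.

I = MR² = (5.06)(0.153)² = 0.1184 kg·m².
Block: mg − T = ma. Pulley: TR = Iα. No-slip: a = αR, so T = (I/R²)a = 5.060·a.
Then mg = (m + 5.060)a, so a = (2.32)(9.81)/(2.32 + 5.060) = 3.084 m/s².

a ≈ 3.08 m/s²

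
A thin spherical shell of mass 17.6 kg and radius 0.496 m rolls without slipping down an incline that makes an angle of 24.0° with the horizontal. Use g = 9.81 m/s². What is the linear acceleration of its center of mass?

a ≈ 2.39 m/s²

Translation along the incline: Mg sinθ − f = Ma.
Rotation about the center: fR = Iα with I = (2/3)MR². No-slip gives a = αR, so f = (I/R²)a = (2/3)M a.
Substituting: Mg sinθ = (1 + 0.6667)Ma, so a = g sinθ/(1 + 0.6667) = (9.81) sin 24.0° / 1.667 = 2.394 m/s².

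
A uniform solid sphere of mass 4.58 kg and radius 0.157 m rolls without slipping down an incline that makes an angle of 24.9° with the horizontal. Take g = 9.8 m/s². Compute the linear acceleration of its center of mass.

a ≈ 2.95 m/s²

Translation along the incline: Mg sinθ − f = Ma.
Rotation about the center: fR = Iα with I = (2/5)MR². No-slip gives a = αR, so f = (I/R²)a = (2/5)M a.
Substituting: Mg sinθ = (1 + 0.4000)Ma, so a = g sinθ/(1 + 0.4000) = (9.8) sin 24.9° / 1.400 = 2.947 m/s².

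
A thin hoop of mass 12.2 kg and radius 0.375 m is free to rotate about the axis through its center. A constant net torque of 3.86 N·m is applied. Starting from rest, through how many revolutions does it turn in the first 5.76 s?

≈ 5.94 revolutions

I = MR² = (12.2)(0.375)² = 1.716 kg·m².
α = τ/I = 3.86/1.716 = 2.250 rad/s².
θ = ½αt² = ½(2.250)(5.76)² = 37.32 rad.
Revolutions = θ/(2π) = 5.940.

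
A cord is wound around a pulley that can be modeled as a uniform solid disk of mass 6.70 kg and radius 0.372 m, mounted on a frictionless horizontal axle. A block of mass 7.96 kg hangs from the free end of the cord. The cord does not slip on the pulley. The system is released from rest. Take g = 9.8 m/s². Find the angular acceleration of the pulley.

I = ½MR² = (1/2)(6.70)(0.372)² = 0.4636 kg·m².
Block: mg − T = ma. Pulley: TR = Iα. No-slip: a = αR, so T = (I/R²)a = 3.350·a.
Then mg = (m + 3.350)a, so a = (7.96)(9.8)/(7.96 + 3.350) = 6.897 m/s².
α = a/R = 6.897/0.372 = 18.54 rad/s².

α ≈ 18.5 rad/s²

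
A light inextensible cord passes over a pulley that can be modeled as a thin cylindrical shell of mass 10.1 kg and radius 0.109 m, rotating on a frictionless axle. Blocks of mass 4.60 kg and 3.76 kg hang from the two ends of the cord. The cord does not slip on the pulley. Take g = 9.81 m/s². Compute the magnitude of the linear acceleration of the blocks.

a ≈ 0.446 m/s²

I = MR² = (10.1)(0.109)² = 0.1200 kg·m².
Heavier block: m₁g − T₁ = m₁a. Lighter block: T₂ − m₂g = m₂a.
Pulley: (T₁ − T₂)R = Iα = I(a/R), so T₁ − T₂ = (I/R²)a = 1·M_p a = 10.10·a.
Adding the three: (m₁ − m₂)g = (m₁ + m₂ + 10.10)a, so a = (4.60 − 3.76)(9.81)/(4.60 + 3.76 + 10.10) = 0.4464 m/s².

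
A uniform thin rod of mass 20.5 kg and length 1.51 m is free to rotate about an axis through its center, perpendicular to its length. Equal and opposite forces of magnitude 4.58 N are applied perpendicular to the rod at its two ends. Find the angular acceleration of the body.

I = (1/12)ML² = (1/12)(20.5)(1.51)² = 3.895 kg·m².
The couple gives τ = F·(L/2) + F·(L/2) = F L = (4.58)(1.51) = 6.916 N·m.
From τ = Iα: α = 6.916/3.895 = 1.775 rad/s².

α ≈ 1.78 rad/s²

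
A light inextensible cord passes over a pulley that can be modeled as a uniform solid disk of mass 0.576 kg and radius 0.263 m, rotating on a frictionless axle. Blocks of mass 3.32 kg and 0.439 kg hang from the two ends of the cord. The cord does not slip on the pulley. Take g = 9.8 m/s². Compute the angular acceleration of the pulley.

I = ½MR² = (1/2)(0.576)(0.263)² = 0.01992 kg·m².
Heavier block: m₁g − T₁ = m₁a. Lighter block: T₂ − m₂g = m₂a.
Pulley: (T₁ − T₂)R = Iα = I(a/R), so T₁ − T₂ = (I/R²)a = (1/2)M_p a = 0.2880·a.
Adding the three: (m₁ − m₂)g = (m₁ + m₂ + 0.2880)a, so a = (3.32 − 0.439)(9.8)/(3.32 + 0.439 + 0.2880) = 6.976 m/s².
α = a/R = 6.976/0.263 = 26.53 rad/s².

α ≈ 26.5 rad/s²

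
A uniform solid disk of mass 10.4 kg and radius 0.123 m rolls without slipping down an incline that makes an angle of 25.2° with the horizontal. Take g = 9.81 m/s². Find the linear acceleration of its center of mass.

Translation along the incline: Mg sinθ − f = Ma.
Rotation about the center: fR = Iα with I = ½MR². No-slip gives a = αR, so f = (I/R²)a = (1/2)M a.
Substituting: Mg sinθ = (1 + 0.5000)Ma, so a = g sinθ/(1 + 0.5000) = (9.81) sin 25.2° / 1.500 = 2.785 m/s².

a ≈ 2.78 m/s²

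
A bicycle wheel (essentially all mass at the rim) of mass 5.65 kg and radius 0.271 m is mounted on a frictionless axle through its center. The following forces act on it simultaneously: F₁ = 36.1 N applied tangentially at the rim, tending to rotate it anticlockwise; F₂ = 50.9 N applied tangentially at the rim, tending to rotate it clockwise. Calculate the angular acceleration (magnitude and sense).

I = MR² = (5.65)(0.271)² = 0.4149 kg·m².
Taking anticlockwise as positive: τ₁ = +(36.1)(0.271) = +9.783 N·m; τ₂ = −(50.9)(0.271) = −13.79 N·m.
Net torque τ = -4.011 N·m.
α = τ/I = -4.011/0.4149 = -9.666 rad/s².

α ≈ 9.67 rad/s², clockwise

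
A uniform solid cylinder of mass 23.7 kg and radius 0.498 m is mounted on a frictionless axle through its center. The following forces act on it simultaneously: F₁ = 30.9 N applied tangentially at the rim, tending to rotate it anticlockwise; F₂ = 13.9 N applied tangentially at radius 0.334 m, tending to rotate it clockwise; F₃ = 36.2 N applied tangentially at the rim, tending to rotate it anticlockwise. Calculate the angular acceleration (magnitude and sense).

α ≈ 9.79 rad/s², anticlockwise

I = ½MR² = (1/2)(23.7)(0.498)² = 2.939 kg·m².
Taking anticlockwise as positive: τ₁ = +(30.9)(0.498) = +15.39 N·m; τ₂ = −(13.9)(0.334) = −4.643 N·m; τ₃ = +(36.2)(0.498) = +18.03 N·m.
Net torque τ = 28.77 N·m.
α = τ/I = 28.77/2.939 = 9.791 rad/s².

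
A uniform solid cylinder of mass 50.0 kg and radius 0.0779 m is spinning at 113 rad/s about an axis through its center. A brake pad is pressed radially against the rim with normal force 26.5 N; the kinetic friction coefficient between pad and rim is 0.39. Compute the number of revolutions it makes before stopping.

I = ½MR² = (1/2)(50.0)(0.0779)² = 0.1517 kg·m².
Friction force f = μN = (0.39)(26.5) = 10.34 N at the rim; torque magnitude τ = fR = 0.8051 N·m, opposing ω.
|α| = τ/I = 0.8051/0.1517 = 5.307 rad/s² (deceleration).
ω² = ω₀² − 2|α|θ with ω = 0 ⇒ θ = ω₀²/(2|α|) = 1203 rad = 191.5 rev.

≈ 191 revolutions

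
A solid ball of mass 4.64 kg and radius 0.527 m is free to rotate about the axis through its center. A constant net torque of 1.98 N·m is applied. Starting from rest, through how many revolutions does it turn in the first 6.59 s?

I = (2/5)MR² = (2/5)(4.64)(0.527)² = 0.5155 kg·m².
α = τ/I = 1.98/0.5155 = 3.841 rad/s².
θ = ½αt² = ½(3.841)(6.59)² = 83.41 rad.
Revolutions = θ/(2π) = 13.27.

≈ 13.3 revolutions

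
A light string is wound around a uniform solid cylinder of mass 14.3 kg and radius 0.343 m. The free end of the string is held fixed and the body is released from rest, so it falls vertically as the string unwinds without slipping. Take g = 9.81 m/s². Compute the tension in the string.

T ≈ 46.8 N

Translation: Mg − T = Ma. Rotation about the center: TR = Iα with I = ½MR².
With a = αR: T = (I/R²)a = (1/2)M a, so Mg = (1 + 0.5000)Ma.
a = g/(1 + 0.5000) = 9.81/1.500 = 6.540 m/s².
T = 0.5000·M·a = (0.5000)(14.3)(6.540) = 46.76 N.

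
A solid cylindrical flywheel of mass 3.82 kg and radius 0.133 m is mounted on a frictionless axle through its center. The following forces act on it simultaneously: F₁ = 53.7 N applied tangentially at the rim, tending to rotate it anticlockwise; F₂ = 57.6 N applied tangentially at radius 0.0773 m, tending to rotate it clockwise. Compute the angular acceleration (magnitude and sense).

α ≈ 79.6 rad/s², anticlockwise

I = ½MR² = (1/2)(3.82)(0.133)² = 0.03379 kg·m².
Taking anticlockwise as positive: τ₁ = +(53.7)(0.133) = +7.142 N·m; τ₂ = −(57.6)(0.0773) = −4.452 N·m.
Net torque τ = 2.690 N·m.
α = τ/I = 2.690/0.03379 = 79.61 rad/s².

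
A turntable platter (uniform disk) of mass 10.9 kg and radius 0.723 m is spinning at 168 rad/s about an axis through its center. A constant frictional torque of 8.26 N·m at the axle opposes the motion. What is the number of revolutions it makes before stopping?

≈ 775 revolutions

I = ½MR² = (1/2)(10.9)(0.723)² = 2.849 kg·m².
The net torque has magnitude 8.26 N·m, opposing ω.
|α| = τ/I = 8.260/2.849 = 2.899 rad/s² (deceleration).
ω² = ω₀² − 2|α|θ with ω = 0 ⇒ θ = ω₀²/(2|α|) = 4867 rad = 774.6 rev.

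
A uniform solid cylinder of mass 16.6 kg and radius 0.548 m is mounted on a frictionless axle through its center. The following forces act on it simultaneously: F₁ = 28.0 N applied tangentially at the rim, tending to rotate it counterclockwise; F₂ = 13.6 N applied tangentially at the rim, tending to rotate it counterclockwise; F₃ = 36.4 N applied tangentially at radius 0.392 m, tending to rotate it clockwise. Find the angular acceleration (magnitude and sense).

I = ½MR² = (1/2)(16.6)(0.548)² = 2.493 kg·m².
Taking counterclockwise as positive: τ₁ = +(28.0)(0.548) = +15.34 N·m; τ₂ = +(13.6)(0.548) = +7.453 N·m; τ₃ = −(36.4)(0.392) = −14.27 N·m.
Net torque τ = 8.528 N·m.
α = τ/I = 8.528/2.493 = 3.421 rad/s².

α ≈ 3.42 rad/s², counterclockwise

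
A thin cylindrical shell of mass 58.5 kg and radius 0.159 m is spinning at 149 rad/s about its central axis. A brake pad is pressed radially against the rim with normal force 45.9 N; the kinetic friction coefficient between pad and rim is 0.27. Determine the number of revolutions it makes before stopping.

≈ 1330 revolutions

I = MR² = (58.5)(0.159)² = 1.479 kg·m².
Friction force f = μN = (0.27)(45.9) = 12.39 N at the rim; torque magnitude τ = fR = 1.970 N·m, opposing ω.
|α| = τ/I = 1.970/1.479 = 1.332 rad/s² (deceleration).
ω² = ω₀² − 2|α|θ with ω = 0 ⇒ θ = ω₀²/(2|α|) = 8331 rad = 1326 rev.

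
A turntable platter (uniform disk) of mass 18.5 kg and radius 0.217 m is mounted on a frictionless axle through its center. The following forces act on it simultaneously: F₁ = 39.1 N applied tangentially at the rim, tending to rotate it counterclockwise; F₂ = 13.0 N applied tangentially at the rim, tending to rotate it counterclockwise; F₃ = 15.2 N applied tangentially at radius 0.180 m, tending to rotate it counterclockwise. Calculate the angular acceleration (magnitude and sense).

α ≈ 32.2 rad/s², counterclockwise

I = ½MR² = (1/2)(18.5)(0.217)² = 0.4356 kg·m².
Taking counterclockwise as positive: τ₁ = +(39.1)(0.217) = +8.485 N·m; τ₂ = +(13.0)(0.217) = +2.821 N·m; τ₃ = +(15.2)(0.180) = +2.736 N·m.
Net torque τ = 14.04 N·m.
α = τ/I = 14.04/0.4356 = 32.24 rad/s².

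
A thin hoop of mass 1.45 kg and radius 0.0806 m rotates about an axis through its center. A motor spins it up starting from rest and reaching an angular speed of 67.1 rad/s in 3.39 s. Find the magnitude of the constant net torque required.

I = MR² = (1.45)(0.0806)² = 0.009420 kg·m².
α = Δω/Δt = (67.1 − 0)/3.39 = 19.79 rad/s².
τ = Iα = (0.009420)(19.79) = 0.1864 N·m.

τ ≈ 0.186 N·m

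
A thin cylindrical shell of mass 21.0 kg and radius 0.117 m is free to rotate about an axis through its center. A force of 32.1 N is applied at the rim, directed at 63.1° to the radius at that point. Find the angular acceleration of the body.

α ≈ 11.7 rad/s²

I = MR² = (21.0)(0.117)² = 0.2875 kg·m².
Only the tangential component produces torque: τ = F R sinθ = (32.1)(0.117) sin 63.1° = 3.349 N·m.
From τ = Iα: α = 3.349/0.2875 = 11.65 rad/s².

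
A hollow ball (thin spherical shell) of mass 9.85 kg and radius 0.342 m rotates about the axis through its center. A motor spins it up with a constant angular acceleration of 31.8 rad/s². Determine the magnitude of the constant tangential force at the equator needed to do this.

F ≈ 71.4 N

I = (2/3)MR² = (2/3)(9.85)(0.342)² = 0.7681 kg·m².
The required torque is τ = Iα = (0.7681)(31.80) = 24.42 N·m.
A tangential force at the equator gives τ = FR, so F = τ/R = 24.42/0.342 = 71.42 N.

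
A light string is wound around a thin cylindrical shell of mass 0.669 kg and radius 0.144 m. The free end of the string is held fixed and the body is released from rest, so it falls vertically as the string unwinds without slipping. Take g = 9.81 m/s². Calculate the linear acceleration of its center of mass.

Translation: Mg − T = Ma. Rotation about the center: TR = Iα with I = MR².
With a = αR: T = (I/R²)a = M a, so Mg = (1 + 1.000)Ma.
a = g/(1 + 1.000) = 9.81/2.000 = 4.905 m/s².

a ≈ 4.91 m/s²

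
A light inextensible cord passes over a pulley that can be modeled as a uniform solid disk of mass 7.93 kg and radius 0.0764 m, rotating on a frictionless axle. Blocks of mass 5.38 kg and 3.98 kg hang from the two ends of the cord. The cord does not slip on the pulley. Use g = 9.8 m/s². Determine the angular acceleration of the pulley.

α ≈ 13.5 rad/s²

I = ½MR² = (1/2)(7.93)(0.0764)² = 0.02314 kg·m².
Heavier block: m₁g − T₁ = m₁a. Lighter block: T₂ − m₂g = m₂a.
Pulley: (T₁ − T₂)R = Iα = I(a/R), so T₁ − T₂ = (I/R²)a = (1/2)M_p a = 3.965·a.
Adding the three: (m₁ − m₂)g = (m₁ + m₂ + 3.965)a, so a = (5.38 − 3.98)(9.8)/(5.38 + 3.98 + 3.965) = 1.030 m/s².
α = a/R = 1.030/0.0764 = 13.48 rad/s².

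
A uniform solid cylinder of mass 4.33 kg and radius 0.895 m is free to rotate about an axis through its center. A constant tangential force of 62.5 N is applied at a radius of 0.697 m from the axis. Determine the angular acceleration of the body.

I = ½MR² = (1/2)(4.33)(0.895)² = 1.734 kg·m².
τ = F·r = (62.5)(0.697) = 43.56 N·m.
From τ = Iα: α = 43.56/1.734 = 25.12 rad/s².

α ≈ 25.1 rad/s²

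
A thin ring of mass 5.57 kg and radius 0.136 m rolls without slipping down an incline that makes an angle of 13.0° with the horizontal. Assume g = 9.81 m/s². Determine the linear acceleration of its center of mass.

a ≈ 1.10 m/s²

Translation along the incline: Mg sinθ − f = Ma.
Rotation about the center: fR = Iα with I = MR². No-slip gives a = αR, so f = (I/R²)a = M a.
Substituting: Mg sinθ = (1 + 1.000)Ma, so a = g sinθ/(1 + 1.000) = (9.81) sin 13.0° / 2.000 = 1.103 m/s².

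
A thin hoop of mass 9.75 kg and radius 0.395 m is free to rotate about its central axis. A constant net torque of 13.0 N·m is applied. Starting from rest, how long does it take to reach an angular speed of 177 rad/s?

t ≈ 20.7 s

I = MR² = (9.75)(0.395)² = 1.521 kg·m².
α = τ/I = 13.0/1.521 = 8.546 rad/s².
ω = αt ⇒ t = ω/α = 177/8.546 = 20.71 s.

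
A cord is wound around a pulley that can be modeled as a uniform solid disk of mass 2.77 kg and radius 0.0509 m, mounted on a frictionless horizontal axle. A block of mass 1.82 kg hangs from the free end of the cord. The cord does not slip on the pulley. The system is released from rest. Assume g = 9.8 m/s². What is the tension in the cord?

I = ½MR² = (1/2)(2.77)(0.0509)² = 0.003588 kg·m².
Block: mg − T = ma. Pulley: TR = Iα. No-slip: a = αR, so T = (I/R²)a = 1.385·a.
Then mg = (m + 1.385)a, so a = (1.82)(9.8)/(1.82 + 1.385) = 5.565 m/s².
T = 1.385·a = 7.708 N.

T ≈ 7.71 N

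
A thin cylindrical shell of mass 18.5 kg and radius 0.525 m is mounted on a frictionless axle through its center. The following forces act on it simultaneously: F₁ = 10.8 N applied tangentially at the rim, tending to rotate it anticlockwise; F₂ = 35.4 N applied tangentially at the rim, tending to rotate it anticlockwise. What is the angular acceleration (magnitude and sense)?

I = MR² = (18.5)(0.525)² = 5.099 kg·m².
Taking anticlockwise as positive: τ₁ = +(10.8)(0.525) = +5.670 N·m; τ₂ = +(35.4)(0.525) = +18.59 N·m.
Net torque τ = 24.26 N·m.
α = τ/I = 24.26/5.099 = 4.757 rad/s².

α ≈ 4.76 rad/s², anticlockwise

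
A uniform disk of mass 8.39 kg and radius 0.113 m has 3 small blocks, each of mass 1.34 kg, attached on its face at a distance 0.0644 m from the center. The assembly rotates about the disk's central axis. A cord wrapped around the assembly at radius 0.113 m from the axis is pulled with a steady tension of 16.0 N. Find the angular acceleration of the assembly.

I_disk = ½MR² = ½(8.39)(0.113)² = 0.05357 kg·m².
I_blocks = 3·m·r² = 3(1.34)(0.0644)² = 0.01667 kg·m².
Total I = 0.07024 kg·m².
τ = F r = (16.0)(0.113) = 1.808 N·m.
α = τ/I = 1.808/0.07024 = 25.74 rad/s².

α ≈ 25.7 rad/s²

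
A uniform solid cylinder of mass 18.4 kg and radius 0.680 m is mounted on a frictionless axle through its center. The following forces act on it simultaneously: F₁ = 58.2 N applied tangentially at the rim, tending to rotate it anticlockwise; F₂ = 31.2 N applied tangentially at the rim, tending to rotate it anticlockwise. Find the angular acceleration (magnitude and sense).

α ≈ 14.3 rad/s², anticlockwise

I = ½MR² = (1/2)(18.4)(0.680)² = 4.254 kg·m².
Taking anticlockwise as positive: τ₁ = +(58.2)(0.680) = +39.58 N·m; τ₂ = +(31.2)(0.680) = +21.22 N·m.
Net torque τ = 60.79 N·m.
α = τ/I = 60.79/4.254 = 14.29 rad/s².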